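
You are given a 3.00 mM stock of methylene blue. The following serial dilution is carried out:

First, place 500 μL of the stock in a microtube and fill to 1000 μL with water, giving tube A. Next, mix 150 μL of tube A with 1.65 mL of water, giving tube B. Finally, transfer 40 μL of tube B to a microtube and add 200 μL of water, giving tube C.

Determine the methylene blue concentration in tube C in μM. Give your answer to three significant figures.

20.8 μM

Step 1: 500 μL brought to 1000 μL → factor 1000/500 = 2
Step 2: 150 μL + 1.65 mL = 1800 μL total → factor 1800/150 = 12
Step 3: 40 μL + 200 μL = 240 μL total → factor 240/40 = 6
Overall dilution factor = 2 × 12 × 6 = 144
Final = 3.00 mM / 144 = 0.02083 mM = 20.8 μM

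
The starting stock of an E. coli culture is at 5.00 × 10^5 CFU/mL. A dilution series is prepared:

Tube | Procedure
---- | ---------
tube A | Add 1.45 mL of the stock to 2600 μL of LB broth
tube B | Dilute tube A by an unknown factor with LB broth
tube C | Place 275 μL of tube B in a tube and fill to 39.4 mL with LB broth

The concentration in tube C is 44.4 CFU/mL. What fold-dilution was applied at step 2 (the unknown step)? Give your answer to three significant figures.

Step 1: 1.45 mL + 2600 μL = 4.05 mL total → factor 4.05/1.45 = 2.7931
Step 2: unknown factor x
Step 3: 275 μL brought to 39.4 mL → factor 39400/275 = 143.27
Product of known-step factors = 400.18
Overall factor = 5.00 × 10^5 CFU/mL / (44.4 CFU/mL) = 11261
x = 11261 / 400.18 = 28.1

28.1-fold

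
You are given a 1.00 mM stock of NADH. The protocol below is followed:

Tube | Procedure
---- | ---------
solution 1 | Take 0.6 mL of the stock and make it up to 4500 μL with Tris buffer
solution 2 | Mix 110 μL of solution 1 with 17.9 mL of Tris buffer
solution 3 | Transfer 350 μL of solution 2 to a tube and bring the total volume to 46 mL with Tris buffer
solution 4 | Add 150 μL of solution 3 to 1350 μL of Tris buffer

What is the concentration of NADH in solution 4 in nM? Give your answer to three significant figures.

0.620 nM

Step 1: 0.6 mL brought to 4500 μL → factor 4.5/0.6 = 7.5
Step 2: 110 μL + 17.9 mL = 18010 μL total → factor 18010/110 = 163.73
Step 3: 350 μL brought to 46 mL → factor 46000/350 = 131.43
Step 4: 150 μL + 1350 μL = 1500 μL total → factor 1500/150 = 10
Overall dilution factor = 7.5 × 163.73 × 131.43 × 10 = 1.6139 × 10^6
Final = 1.00 mM / 1.6139 × 10^6 = 6.196 × 10^-7 mM = 0.620 nM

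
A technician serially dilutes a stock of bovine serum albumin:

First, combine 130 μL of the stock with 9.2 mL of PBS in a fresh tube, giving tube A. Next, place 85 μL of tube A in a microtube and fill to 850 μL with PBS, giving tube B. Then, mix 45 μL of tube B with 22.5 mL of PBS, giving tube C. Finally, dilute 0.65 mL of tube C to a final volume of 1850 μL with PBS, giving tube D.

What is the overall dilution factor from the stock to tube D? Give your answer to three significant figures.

Step 1: 130 μL + 9.2 mL = 9330 μL total → factor 9330/130 = 71.769
Step 2: 85 μL brought to 850 μL → factor 850/85 = 10
Step 3: 45 μL + 22.5 mL = 22545 μL total → factor 22545/45 = 501
Step 4: 0.65 mL brought to 1850 μL → factor 1.85/0.65 = 2.8462
Overall dilution factor = 71.769 × 10 × 501 × 2.8462 = 1.0234 × 10^6

1.02 × 10^6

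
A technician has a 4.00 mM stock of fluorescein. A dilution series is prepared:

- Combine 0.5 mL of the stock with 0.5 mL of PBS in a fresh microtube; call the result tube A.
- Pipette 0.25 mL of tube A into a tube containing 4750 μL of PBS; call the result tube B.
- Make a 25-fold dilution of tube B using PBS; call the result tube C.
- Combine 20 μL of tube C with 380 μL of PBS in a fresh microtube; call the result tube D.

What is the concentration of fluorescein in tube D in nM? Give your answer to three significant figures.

Step 1: 0.5 mL + 0.5 mL = 1 mL total → factor 1/0.5 = 2
Step 2: 0.25 mL + 4750 μL = 5 mL total → factor 5/0.25 = 20
Step 3: 25-fold → factor 25
Step 4: 20 μL + 380 μL = 400 μL total → factor 400/20 = 20
Overall dilution factor = 2 × 20 × 25 × 20 = 20000
Final = 4.00 mM / 20000 = 0.0002000 mM = 200 nM

200 nM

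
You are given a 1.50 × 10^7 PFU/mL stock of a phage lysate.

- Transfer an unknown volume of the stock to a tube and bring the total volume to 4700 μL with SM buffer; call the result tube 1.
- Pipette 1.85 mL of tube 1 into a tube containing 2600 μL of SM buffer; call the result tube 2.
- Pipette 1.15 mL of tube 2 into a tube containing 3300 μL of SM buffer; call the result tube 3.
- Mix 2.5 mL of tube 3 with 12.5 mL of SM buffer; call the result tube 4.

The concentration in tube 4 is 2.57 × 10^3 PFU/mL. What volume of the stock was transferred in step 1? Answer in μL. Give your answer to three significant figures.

Step 1: v brought to 4700 μL → factor = 4700 μL/v
Step 2: 1.85 mL + 2600 μL = 4.45 mL total → factor 4.45/1.85 = 2.4054
Step 3: 1.15 mL + 3300 μL = 4.45 mL total → factor 4.45/1.15 = 3.8696
Step 4: 2.5 mL + 12.5 mL = 15 mL total → factor 15/2.5 = 6
Product of known-step factors = 55.847
Overall factor = 1.50 × 10^7 PFU/mL / (2.57 × 10^3 PFU/mL) = 5836.6
Step-1 factor = 5836.6 / 55.847 = 104.51
v = 4700 μL / 104.51 = 45.0 μL

45.0 μL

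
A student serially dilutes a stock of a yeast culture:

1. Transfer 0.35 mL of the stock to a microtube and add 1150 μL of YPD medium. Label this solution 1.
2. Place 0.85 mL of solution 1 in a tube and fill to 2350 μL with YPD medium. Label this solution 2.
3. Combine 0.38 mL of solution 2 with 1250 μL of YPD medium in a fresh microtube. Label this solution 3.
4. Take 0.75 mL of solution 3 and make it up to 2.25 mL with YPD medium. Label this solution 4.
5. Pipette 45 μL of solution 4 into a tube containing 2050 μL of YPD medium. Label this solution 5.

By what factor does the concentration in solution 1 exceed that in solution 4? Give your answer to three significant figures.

Step 1: 0.35 mL + 1150 μL = 1.5 mL total → factor 1.5/0.35 = 4.2857
Step 2: 0.85 mL brought to 2350 μL → factor 2.35/0.85 = 2.7647
Step 3: 0.38 mL + 1250 μL = 1.63 mL total → factor 1.63/0.38 = 4.2895
Step 4: 0.75 mL brought to 2.25 mL → factor 2.25/0.75 = 3
Dilution factor to solution 1 = 4.2857; to solution 4 = 152.47
[solution 1]/[solution 4] = (factor to solution 4)/(factor to solution 1) = 152.47/4.2857 = 35.6

35.6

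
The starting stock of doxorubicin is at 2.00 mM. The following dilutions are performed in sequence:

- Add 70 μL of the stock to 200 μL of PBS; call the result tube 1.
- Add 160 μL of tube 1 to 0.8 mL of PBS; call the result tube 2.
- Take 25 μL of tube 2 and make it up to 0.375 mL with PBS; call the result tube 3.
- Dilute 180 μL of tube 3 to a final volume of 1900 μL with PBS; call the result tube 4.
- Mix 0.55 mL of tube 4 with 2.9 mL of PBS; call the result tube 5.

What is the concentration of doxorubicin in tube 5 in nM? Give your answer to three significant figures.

87.0 nM

Step 1: 70 μL + 200 μL = 270 μL total → factor 270/70 = 3.8571
Step 2: 160 μL + 0.8 mL = 960 μL total → factor 960/160 = 6
Step 3: 25 μL brought to 0.375 mL → factor 375/25 = 15
Step 4: 180 μL brought to 1900 μL → factor 1900/180 = 10.556
Step 5: 0.55 mL + 2.9 mL = 3.45 mL total → factor 3.45/0.55 = 6.2727
Overall dilution factor = 3.8571 × 6 × 15 × 10.556 × 6.2727 = 22985
Final = 2.00 mM / 22985 = 8.701 × 10^-5 mM = 87.0 nM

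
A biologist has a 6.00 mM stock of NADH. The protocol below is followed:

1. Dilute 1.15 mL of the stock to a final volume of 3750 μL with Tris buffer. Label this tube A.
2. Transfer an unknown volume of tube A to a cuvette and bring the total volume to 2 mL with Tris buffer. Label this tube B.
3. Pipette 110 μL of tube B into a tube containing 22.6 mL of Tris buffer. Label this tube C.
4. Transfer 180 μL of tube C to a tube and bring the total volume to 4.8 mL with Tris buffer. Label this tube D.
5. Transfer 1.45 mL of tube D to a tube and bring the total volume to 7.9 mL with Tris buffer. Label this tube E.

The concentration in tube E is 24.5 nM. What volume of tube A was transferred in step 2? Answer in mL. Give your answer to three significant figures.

Step 1: 1.15 mL brought to 3750 μL → factor 3.75/1.15 = 3.2609
Step 2: v brought to 2 mL → factor = 2 mL/v
Step 3: 110 μL + 22.6 mL = 22710 μL total → factor 22710/110 = 206.45
Step 4: 180 μL brought to 4.8 mL → factor 4800/180 = 26.667
Step 5: 1.45 mL brought to 7.9 mL → factor 7.9/1.45 = 5.4483
Product of known-step factors = 97811
Overall factor = 6.00 mM / (24.5 nM) = 2.449 × 10^5
Step-2 factor = 2.449 × 10^5 / 97811 = 2.5038
v = 2 mL / 2.5038 = 0.799 mL

0.799 mL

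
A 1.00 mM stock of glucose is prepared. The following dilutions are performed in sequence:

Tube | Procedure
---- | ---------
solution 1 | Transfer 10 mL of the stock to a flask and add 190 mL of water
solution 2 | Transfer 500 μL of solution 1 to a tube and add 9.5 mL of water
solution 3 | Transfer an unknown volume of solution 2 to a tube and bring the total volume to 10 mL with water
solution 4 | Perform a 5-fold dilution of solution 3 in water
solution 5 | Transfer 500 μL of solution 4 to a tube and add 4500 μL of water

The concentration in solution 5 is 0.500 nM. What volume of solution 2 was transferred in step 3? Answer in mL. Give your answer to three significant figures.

Step 1: 10 mL + 190 mL = 200 mL total → factor 200/10 = 20
Step 2: 500 μL + 9.5 mL = 10000 μL total → factor 10000/500 = 20
Step 3: v brought to 10 mL → factor = 10 mL/v
Step 4: 5-fold → factor 5
Step 5: 500 μL + 4500 μL = 5000 μL total → factor 5000/500 = 10
Product of known-step factors = 20000
Overall factor = 1.00 mM / (0.500 nM) = 2 × 10^6
Step-3 factor = 2 × 10^6 / 20000 = 100
v = 10 mL / 100 = 0.100 mL

0.100 mL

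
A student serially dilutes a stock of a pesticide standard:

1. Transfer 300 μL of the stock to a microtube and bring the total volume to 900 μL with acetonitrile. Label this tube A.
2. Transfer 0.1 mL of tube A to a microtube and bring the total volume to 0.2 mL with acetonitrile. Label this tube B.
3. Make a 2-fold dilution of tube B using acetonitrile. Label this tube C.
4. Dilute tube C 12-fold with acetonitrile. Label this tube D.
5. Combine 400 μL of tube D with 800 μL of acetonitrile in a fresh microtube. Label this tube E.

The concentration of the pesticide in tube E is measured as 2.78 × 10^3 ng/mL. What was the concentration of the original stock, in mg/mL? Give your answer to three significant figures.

1.20 mg/mL

Step 1: 300 μL brought to 900 μL → factor 900/300 = 3
Step 2: 0.1 mL brought to 0.2 mL → factor 0.2/0.1 = 2
Step 3: 2-fold → factor 2
Step 4: 12-fold → factor 12
Step 5: 400 μL + 800 μL = 1200 μL total → factor 1200/400 = 3
Overall dilution factor = 3 × 2 × 2 × 12 × 3 = 432
Stock = 2.78 × 10^3 ng/mL × 432 = 1.201 × 10^6 ng/mL = 1.20 mg/mL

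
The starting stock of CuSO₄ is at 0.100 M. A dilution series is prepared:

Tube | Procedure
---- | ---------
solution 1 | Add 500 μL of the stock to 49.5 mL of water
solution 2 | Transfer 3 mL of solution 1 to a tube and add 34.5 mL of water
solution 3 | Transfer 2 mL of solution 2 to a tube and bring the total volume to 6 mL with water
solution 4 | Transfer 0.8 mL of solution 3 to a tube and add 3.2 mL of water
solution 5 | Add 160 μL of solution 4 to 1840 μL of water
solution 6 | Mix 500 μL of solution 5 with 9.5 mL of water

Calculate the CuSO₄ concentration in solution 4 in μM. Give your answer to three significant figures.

5.33 μM

Step 1: 500 μL + 49.5 mL = 50000 μL total → factor 50000/500 = 100
Step 2: 3 mL + 34.5 mL = 37.5 mL total → factor 37.5/3 = 12.5
Step 3: 2 mL brought to 6 mL → factor 6/2 = 3
Step 4: 0.8 mL + 3.2 mL = 4 mL total → factor 4/0.8 = 5
Dilution factor through solution 4 = 100 × 12.5 × 3 × 5 = 18750
[solution 4] = 0.100 M / 18750 = 5.333 × 10^-6 M = 5.33 μM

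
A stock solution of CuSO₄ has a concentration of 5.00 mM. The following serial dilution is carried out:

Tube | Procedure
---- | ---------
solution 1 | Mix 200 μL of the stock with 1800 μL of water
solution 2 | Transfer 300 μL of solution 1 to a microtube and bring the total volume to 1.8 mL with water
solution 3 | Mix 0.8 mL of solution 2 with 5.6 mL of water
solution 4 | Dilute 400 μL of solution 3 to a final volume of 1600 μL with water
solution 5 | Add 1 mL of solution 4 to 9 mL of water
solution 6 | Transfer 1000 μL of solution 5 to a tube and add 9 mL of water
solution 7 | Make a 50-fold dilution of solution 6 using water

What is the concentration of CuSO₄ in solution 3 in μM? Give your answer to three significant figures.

Step 1: 200 μL + 1800 μL = 2000 μL total → factor 2000/200 = 10
Step 2: 300 μL brought to 1.8 mL → factor 1800/300 = 6
Step 3: 0.8 mL + 5.6 mL = 6.4 mL total → factor 6.4/0.8 = 8
Dilution factor through solution 3 = 10 × 6 × 8 = 480
[solution 3] = 5.00 mM / 480 = 0.01042 mM = 10.4 μM

10.4 μM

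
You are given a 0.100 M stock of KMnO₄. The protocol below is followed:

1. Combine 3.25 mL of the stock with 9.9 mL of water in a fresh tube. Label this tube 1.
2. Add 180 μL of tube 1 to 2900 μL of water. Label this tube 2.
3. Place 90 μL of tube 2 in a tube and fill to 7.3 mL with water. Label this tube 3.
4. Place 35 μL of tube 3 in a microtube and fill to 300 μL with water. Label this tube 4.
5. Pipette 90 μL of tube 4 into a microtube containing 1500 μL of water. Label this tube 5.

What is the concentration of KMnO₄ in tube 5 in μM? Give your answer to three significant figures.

0.118 μM

Step 1: 3.25 mL + 9.9 mL = 13.15 mL total → factor 13.15/3.25 = 4.0462
Step 2: 180 μL + 2900 μL = 3080 μL total → factor 3080/180 = 17.111
Step 3: 90 μL brought to 7.3 mL → factor 7300/90 = 81.111
Step 4: 35 μL brought to 300 μL → factor 300/35 = 8.5714
Step 5: 90 μL + 1500 μL = 1590 μL total → factor 1590/90 = 17.667
Overall dilution factor = 4.0462 × 17.111 × 81.111 × 8.5714 × 17.667 = 8.5037 × 10^5
Final = 0.100 M / 8.5037 × 10^5 = 1.176 × 10^-7 M = 0.118 μM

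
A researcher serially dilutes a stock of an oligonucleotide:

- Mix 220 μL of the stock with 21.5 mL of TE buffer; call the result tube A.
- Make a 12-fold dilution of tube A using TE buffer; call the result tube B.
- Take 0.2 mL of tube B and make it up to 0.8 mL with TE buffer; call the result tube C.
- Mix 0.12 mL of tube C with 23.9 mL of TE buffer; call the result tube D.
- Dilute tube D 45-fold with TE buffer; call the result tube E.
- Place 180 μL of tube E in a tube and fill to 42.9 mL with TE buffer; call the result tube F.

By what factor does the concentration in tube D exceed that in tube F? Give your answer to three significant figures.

1.07 × 10^4

Step 1: 220 μL + 21.5 mL = 21720 μL total → factor 21720/220 = 98.727
Step 2: 12-fold → factor 12
Step 3: 0.2 mL brought to 0.8 mL → factor 0.8/0.2 = 4
Step 4: 0.12 mL + 23.9 mL = 24.02 mL total → factor 24.02/0.12 = 200.17
Step 5: 45-fold → factor 45
Step 6: 180 μL brought to 42.9 mL → factor 42900/180 = 238.33
Dilution factor to tube D = 9.4857 × 10^5; to tube F = 1.0173 × 10^10
[tube D]/[tube F] = (factor to tube F)/(factor to tube D) = 1.0173 × 10^10/9.4857 × 10^5 = 1.07 × 10^4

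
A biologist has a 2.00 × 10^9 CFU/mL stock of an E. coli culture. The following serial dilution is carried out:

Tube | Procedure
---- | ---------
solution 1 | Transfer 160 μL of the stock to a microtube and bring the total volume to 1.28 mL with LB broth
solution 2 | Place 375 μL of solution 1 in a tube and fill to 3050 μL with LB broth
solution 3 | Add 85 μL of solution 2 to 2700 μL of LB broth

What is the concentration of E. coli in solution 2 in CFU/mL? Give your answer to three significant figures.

Step 1: 160 μL brought to 1.28 mL → factor 1280/160 = 8
Step 2: 375 μL brought to 3050 μL → factor 3050/375 = 8.1333
Dilution factor through solution 2 = 8 × 8.1333 = 65.067
[solution 2] = 2.00 × 10^9 CFU/mL / 65.067 = 3.07 × 10^7 CFU/mL

3.07 × 10^7 CFU/mL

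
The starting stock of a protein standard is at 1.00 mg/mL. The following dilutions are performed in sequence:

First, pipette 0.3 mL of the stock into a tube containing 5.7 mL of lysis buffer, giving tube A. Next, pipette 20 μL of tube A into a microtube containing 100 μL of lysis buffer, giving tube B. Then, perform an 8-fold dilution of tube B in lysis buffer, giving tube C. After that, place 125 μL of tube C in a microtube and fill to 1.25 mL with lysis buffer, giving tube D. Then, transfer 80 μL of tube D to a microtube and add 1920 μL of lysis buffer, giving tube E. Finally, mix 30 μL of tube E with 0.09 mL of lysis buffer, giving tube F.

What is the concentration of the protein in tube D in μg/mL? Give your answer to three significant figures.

0.104 μg/mL

Step 1: 0.3 mL + 5.7 mL = 6 mL total → factor 6/0.3 = 20
Step 2: 20 μL + 100 μL = 120 μL total → factor 120/20 = 6
Step 3: 8-fold → factor 8
Step 4: 125 μL brought to 1.25 mL → factor 1250/125 = 10
Dilution factor through tube D = 20 × 6 × 8 × 10 = 9600
[tube D] = 1.00 mg/mL / 9600 = 0.0001042 mg/mL = 0.104 μg/mL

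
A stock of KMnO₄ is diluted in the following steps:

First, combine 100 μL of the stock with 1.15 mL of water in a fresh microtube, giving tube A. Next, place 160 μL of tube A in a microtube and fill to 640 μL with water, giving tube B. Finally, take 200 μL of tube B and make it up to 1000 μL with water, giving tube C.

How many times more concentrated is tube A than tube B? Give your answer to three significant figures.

Step 1: 100 μL + 1.15 mL = 1250 μL total → factor 1250/100 = 12.5
Step 2: 160 μL brought to 640 μL → factor 640/160 = 4
Dilution factor to tube A = 12.5; to tube B = 50
[tube A]/[tube B] = (factor to tube B)/(factor to tube A) = 50/12.5 = 4.00

4.00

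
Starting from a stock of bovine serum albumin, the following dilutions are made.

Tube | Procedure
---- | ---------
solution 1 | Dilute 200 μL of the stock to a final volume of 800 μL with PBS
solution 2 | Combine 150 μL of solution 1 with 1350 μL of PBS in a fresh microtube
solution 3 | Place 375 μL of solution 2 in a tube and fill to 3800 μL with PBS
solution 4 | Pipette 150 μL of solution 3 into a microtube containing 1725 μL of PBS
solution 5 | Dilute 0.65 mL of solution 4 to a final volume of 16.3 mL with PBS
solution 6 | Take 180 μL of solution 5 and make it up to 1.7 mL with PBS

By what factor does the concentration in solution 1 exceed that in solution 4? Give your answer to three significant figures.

1.27 × 10^3

Step 1: 200 μL brought to 800 μL → factor 800/200 = 4
Step 2: 150 μL + 1350 μL = 1500 μL total → factor 1500/150 = 10
Step 3: 375 μL brought to 3800 μL → factor 3800/375 = 10.133
Step 4: 150 μL + 1725 μL = 1875 μL total → factor 1875/150 = 12.5
Dilution factor to solution 1 = 4; to solution 4 = 5066.7
[solution 1]/[solution 4] = (factor to solution 4)/(factor to solution 1) = 5066.7/4 = 1.27 × 10^3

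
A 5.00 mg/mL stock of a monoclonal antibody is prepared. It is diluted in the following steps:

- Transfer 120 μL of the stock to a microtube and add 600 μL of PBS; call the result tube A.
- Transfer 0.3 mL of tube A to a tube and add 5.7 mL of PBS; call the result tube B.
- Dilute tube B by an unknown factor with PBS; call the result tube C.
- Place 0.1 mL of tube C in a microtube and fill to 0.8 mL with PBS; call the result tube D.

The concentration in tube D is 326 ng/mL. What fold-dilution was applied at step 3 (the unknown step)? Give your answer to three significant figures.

Step 1: 120 μL + 600 μL = 720 μL total → factor 720/120 = 6
Step 2: 0.3 mL + 5.7 mL = 6 mL total → factor 6/0.3 = 20
Step 3: unknown factor x
Step 4: 0.1 mL brought to 0.8 mL → factor 0.8/0.1 = 8
Product of known-step factors = 960
Overall factor = 5.00 mg/mL / (326 ng/mL) = 15337
x = 15337 / 960 = 16.0

16.0-fold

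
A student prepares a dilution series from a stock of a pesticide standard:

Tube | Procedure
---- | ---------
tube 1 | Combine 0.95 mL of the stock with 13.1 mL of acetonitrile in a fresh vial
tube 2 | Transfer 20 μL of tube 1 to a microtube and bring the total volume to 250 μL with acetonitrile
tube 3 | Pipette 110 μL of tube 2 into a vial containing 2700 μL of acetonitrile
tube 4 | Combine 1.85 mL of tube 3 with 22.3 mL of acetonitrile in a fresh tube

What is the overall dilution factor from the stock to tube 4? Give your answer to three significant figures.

6.16 × 10^4

Step 1: 0.95 mL + 13.1 mL = 14.05 mL total → factor 14.05/0.95 = 14.789
Step 2: 20 μL brought to 250 μL → factor 250/20 = 12.5
Step 3: 110 μL + 2700 μL = 2810 μL total → factor 2810/110 = 25.545
Step 4: 1.85 mL + 22.3 mL = 24.15 mL total → factor 24.15/1.85 = 13.054
Overall dilution factor = 14.789 × 12.5 × 25.545 × 13.054 = 61648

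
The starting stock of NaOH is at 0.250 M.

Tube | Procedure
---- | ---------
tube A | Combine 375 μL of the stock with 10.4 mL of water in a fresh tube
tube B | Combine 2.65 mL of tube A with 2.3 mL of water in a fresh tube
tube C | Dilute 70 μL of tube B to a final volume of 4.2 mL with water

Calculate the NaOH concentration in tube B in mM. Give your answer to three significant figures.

Step 1: 375 μL + 10.4 mL = 10775 μL total → factor 10775/375 = 28.733
Step 2: 2.65 mL + 2.3 mL = 4.95 mL total → factor 4.95/2.65 = 1.8679
Dilution factor through tube B = 28.733 × 1.8679 = 53.672
[tube B] = 0.250 M / 53.672 = 0.004658 M = 4.66 mM

4.66 mM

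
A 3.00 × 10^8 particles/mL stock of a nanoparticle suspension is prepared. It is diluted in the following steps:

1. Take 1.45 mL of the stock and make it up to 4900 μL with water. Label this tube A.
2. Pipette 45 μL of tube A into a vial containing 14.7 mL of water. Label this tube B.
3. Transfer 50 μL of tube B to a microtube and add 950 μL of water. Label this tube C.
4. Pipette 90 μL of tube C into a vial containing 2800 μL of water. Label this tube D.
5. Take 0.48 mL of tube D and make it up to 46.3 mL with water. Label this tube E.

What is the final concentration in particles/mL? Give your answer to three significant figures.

Step 1: 1.45 mL brought to 4900 μL → factor 4.9/1.45 = 3.3793
Step 2: 45 μL + 14.7 mL = 14745 μL total → factor 14745/45 = 327.67
Step 3: 50 μL + 950 μL = 1000 μL total → factor 1000/50 = 20
Step 4: 90 μL + 2800 μL = 2890 μL total → factor 2890/90 = 32.111
Step 5: 0.48 mL brought to 46.3 mL → factor 46.3/0.48 = 96.458
Overall dilution factor = 3.3793 × 327.67 × 20 × 32.111 × 96.458 = 6.8594 × 10^7
Final = 3.00 × 10^8 particles/mL / 6.8594 × 10^7 = 4.37 particles/mL

4.37 particles/mL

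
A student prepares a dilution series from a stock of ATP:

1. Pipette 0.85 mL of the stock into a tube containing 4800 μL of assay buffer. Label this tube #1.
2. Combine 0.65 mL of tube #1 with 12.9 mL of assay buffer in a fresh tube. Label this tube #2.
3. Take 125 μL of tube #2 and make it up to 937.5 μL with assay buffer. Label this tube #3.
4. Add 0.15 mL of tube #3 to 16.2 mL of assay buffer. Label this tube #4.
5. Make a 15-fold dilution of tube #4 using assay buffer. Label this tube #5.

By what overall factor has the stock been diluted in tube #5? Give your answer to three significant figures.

Step 1: 0.85 mL + 4800 μL = 5.65 mL total → factor 5.65/0.85 = 6.6471
Step 2: 0.65 mL + 12.9 mL = 13.55 mL total → factor 13.55/0.65 = 20.846
Step 3: 125 μL brought to 937.5 μL → factor 937.5/125 = 7.5
Step 4: 0.15 mL + 16.2 mL = 16.35 mL total → factor 16.35/0.15 = 109
Step 5: 15-fold → factor 15
Overall dilution factor = 6.6471 × 20.846 × 7.5 × 109 × 15 = 1.6992 × 10^6

1.70 × 10^6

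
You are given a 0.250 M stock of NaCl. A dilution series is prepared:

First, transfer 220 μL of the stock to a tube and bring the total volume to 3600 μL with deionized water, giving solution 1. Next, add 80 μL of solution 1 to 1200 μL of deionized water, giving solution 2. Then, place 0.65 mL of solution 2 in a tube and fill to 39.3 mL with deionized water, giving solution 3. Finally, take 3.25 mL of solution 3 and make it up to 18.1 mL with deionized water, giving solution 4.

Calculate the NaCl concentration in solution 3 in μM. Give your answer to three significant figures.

15.8 μM

Step 1: 220 μL brought to 3600 μL → factor 3600/220 = 16.364
Step 2: 80 μL + 1200 μL = 1280 μL total → factor 1280/80 = 16
Step 3: 0.65 mL brought to 39.3 mL → factor 39.3/0.65 = 60.462
Dilution factor through solution 3 = 16.364 × 16 × 60.462 = 15830
[solution 3] = 0.250 M / 15830 = 1.579 × 10^-5 M = 15.8 μM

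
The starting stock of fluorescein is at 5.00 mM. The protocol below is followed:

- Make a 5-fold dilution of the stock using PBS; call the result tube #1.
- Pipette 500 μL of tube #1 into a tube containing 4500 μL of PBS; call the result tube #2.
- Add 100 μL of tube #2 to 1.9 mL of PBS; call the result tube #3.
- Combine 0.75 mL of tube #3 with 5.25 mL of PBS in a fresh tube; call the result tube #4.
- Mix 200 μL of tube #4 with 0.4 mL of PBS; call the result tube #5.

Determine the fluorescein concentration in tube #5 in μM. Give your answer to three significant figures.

0.208 μM

Step 1: 5-fold → factor 5
Step 2: 500 μL + 4500 μL = 5000 μL total → factor 5000/500 = 10
Step 3: 100 μL + 1.9 mL = 2000 μL total → factor 2000/100 = 20
Step 4: 0.75 mL + 5.25 mL = 6 mL total → factor 6/0.75 = 8
Step 5: 200 μL + 0.4 mL = 600 μL total → factor 600/200 = 3
Overall dilution factor = 5 × 10 × 20 × 8 × 3 = 24000
Final = 5.00 mM / 24000 = 0.0002083 mM = 0.208 μM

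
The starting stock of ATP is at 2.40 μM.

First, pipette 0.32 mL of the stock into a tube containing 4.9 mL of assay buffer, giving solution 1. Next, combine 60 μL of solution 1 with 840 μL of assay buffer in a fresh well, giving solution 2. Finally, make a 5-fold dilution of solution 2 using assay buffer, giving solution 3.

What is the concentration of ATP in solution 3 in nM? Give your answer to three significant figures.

Step 1: 0.32 mL + 4.9 mL = 5.22 mL total → factor 5.22/0.32 = 16.312
Step 2: 60 μL + 840 μL = 900 μL total → factor 900/60 = 15
Step 3: 5-fold → factor 5
Overall dilution factor = 16.312 × 15 × 5 = 1223.4
Final = 2.40 μM / 1223.4 = 0.001962 μM = 1.96 nM

1.96 nM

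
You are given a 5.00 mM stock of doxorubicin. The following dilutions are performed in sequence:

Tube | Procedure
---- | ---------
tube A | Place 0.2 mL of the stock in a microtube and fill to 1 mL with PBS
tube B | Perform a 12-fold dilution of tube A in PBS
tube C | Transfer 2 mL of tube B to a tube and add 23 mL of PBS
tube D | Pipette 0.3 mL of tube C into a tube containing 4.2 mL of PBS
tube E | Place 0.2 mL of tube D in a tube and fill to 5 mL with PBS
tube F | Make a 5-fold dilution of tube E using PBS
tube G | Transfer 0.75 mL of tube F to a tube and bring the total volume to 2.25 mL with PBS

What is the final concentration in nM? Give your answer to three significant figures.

1.19 nM

Step 1: 0.2 mL brought to 1 mL → factor 1/0.2 = 5
Step 2: 12-fold → factor 12
Step 3: 2 mL + 23 mL = 25 mL total → factor 25/2 = 12.5
Step 4: 0.3 mL + 4.2 mL = 4.5 mL total → factor 4.5/0.3 = 15
Step 5: 0.2 mL brought to 5 mL → factor 5/0.2 = 25
Step 6: 5-fold → factor 5
Step 7: 0.75 mL brought to 2.25 mL → factor 2.25/0.75 = 3
Overall dilution factor = 5 × 12 × 12.5 × 15 × 25 × 5 × 3 = 4.2188 × 10^6
Final = 5.00 mM / 4.2188 × 10^6 = 1.185 × 10^-6 mM = 1.19 nM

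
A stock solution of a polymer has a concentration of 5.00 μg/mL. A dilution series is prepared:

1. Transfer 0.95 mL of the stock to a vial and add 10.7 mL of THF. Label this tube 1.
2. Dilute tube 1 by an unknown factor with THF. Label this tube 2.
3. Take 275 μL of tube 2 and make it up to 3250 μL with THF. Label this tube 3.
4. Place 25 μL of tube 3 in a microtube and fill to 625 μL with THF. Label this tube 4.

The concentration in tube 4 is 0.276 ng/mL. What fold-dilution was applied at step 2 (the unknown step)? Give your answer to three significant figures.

Step 1: 0.95 mL + 10.7 mL = 11.65 mL total → factor 11.65/0.95 = 12.263
Step 2: unknown factor x
Step 3: 275 μL brought to 3250 μL → factor 3250/275 = 11.818
Step 4: 25 μL brought to 625 μL → factor 625/25 = 25
Product of known-step factors = 3623.2
Overall factor = 5.00 μg/mL / (0.276 ng/mL) = 18116
x = 18116 / 3623.2 = 5.00

5.00-fold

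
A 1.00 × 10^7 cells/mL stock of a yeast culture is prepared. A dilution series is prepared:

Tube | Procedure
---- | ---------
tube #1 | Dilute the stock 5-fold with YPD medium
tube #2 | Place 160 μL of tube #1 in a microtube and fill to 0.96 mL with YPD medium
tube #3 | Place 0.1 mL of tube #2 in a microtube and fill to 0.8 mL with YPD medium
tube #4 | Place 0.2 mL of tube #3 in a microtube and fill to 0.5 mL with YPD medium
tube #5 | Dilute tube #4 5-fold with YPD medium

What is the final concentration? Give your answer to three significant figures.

3.33 × 10^3 cells/mL

Step 1: 5-fold → factor 5
Step 2: 160 μL brought to 0.96 mL → factor 960/160 = 6
Step 3: 0.1 mL brought to 0.8 mL → factor 0.8/0.1 = 8
Step 4: 0.2 mL brought to 0.5 mL → factor 0.5/0.2 = 2.5
Step 5: 5-fold → factor 5
Overall dilution factor = 5 × 6 × 8 × 2.5 × 5 = 3000
Final = 1.00 × 10^7 cells/mL / 3000 = 3.33 × 10^3 cells/mL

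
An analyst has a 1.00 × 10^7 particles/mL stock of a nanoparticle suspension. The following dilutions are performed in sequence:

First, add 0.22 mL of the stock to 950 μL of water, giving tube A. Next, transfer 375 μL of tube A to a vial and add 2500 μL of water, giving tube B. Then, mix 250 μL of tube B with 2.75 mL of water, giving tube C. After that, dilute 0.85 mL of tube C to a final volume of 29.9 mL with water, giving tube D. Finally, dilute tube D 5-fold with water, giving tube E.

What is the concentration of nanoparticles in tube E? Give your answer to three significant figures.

116 particles/mL

Step 1: 0.22 mL + 950 μL = 1.17 mL total → factor 1.17/0.22 = 5.3182
Step 2: 375 μL + 2500 μL = 2875 μL total → factor 2875/375 = 7.6667
Step 3: 250 μL + 2.75 mL = 3000 μL total → factor 3000/250 = 12
Step 4: 0.85 mL brought to 29.9 mL → factor 29.9/0.85 = 35.176
Step 5: 5-fold → factor 5
Overall dilution factor = 5.3182 × 7.6667 × 12 × 35.176 × 5 = 86054
Final = 1.00 × 10^7 particles/mL / 86054 = 116 particles/mL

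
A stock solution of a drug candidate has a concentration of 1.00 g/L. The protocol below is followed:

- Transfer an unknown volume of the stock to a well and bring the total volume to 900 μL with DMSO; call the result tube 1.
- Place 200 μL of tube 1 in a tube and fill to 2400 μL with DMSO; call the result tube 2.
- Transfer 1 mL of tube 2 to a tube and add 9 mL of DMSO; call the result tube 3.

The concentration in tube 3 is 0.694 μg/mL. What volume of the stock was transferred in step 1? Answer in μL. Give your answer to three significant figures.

75.0 μL

Step 1: v brought to 900 μL → factor = 900 μL/v
Step 2: 200 μL brought to 2400 μL → factor 2400/200 = 12
Step 3: 1 mL + 9 mL = 10 mL total → factor 10/1 = 10
Product of known-step factors = 120
Overall factor = 1.00 g/L / (0.694 μg/mL) = 1440.9
Step-1 factor = 1440.9 / 120 = 12.008
v = 900 μL / 12.008 = 75.0 μL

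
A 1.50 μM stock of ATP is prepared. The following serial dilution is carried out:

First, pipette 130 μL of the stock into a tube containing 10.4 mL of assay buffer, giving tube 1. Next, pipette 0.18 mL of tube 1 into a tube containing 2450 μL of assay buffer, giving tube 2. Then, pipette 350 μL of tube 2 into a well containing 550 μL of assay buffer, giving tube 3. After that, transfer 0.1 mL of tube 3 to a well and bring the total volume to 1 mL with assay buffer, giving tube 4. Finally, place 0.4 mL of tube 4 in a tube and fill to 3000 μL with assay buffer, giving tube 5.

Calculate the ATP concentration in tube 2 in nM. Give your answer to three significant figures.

Step 1: 130 μL + 10.4 mL = 10530 μL total → factor 10530/130 = 81
Step 2: 0.18 mL + 2450 μL = 2.63 mL total → factor 2.63/0.18 = 14.611
Dilution factor through tube 2 = 81 × 14.611 = 1183.5
[tube 2] = 1.50 μM / 1183.5 = 0.001267 μM = 1.27 nM

1.27 nM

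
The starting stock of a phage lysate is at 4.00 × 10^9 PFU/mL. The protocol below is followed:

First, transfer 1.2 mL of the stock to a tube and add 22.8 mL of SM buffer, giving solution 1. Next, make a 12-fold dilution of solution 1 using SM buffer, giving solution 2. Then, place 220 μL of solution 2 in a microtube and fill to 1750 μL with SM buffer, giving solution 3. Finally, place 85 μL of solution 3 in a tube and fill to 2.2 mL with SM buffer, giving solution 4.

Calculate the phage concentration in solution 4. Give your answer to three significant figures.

Step 1: 1.2 mL + 22.8 mL = 24 mL total → factor 24/1.2 = 20
Step 2: 12-fold → factor 12
Step 3: 220 μL brought to 1750 μL → factor 1750/220 = 7.9545
Step 4: 85 μL brought to 2.2 mL → factor 2200/85 = 25.882
Dilution factor through solution 4 = 20 × 12 × 7.9545 × 25.882 = 49412
[solution 4] = 4.00 × 10^9 PFU/mL / 49412 = 8.10 × 10^4 PFU/mL

8.10 × 10^4 PFU/mL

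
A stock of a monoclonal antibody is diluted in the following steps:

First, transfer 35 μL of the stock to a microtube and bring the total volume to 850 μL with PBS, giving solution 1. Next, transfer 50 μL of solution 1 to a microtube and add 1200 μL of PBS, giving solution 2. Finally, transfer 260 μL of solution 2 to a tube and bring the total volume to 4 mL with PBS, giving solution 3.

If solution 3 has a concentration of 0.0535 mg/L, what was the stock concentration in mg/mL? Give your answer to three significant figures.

0.500 mg/mL

Step 1: 35 μL brought to 850 μL → factor 850/35 = 24.286
Step 2: 50 μL + 1200 μL = 1250 μL total → factor 1250/50 = 25
Step 3: 260 μL brought to 4 mL → factor 4000/260 = 15.385
Overall dilution factor = 24.286 × 25 × 15.385 = 9340.7
Stock = 0.0535 mg/L × 9340.7 = 499.7 mg/L = 0.500 mg/mL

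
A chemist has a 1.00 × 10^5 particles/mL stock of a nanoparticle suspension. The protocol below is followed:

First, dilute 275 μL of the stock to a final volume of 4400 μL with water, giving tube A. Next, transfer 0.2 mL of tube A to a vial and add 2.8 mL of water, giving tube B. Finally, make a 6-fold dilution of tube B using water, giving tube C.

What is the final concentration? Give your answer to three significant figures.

69.4 particles/mL

Step 1: 275 μL brought to 4400 μL → factor 4400/275 = 16
Step 2: 0.2 mL + 2.8 mL = 3 mL total → factor 3/0.2 = 15
Step 3: 6-fold → factor 6
Overall dilution factor = 16 × 15 × 6 = 1440
Final = 1.00 × 10^5 particles/mL / 1440 = 69.4 particles/mL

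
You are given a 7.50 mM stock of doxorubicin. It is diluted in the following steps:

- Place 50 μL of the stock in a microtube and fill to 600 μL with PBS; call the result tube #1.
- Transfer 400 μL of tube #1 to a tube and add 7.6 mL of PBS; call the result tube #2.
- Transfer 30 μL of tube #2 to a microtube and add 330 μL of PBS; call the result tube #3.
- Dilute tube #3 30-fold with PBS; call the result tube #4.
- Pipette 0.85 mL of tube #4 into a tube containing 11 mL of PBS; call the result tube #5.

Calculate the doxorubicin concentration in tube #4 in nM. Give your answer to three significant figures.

Step 1: 50 μL brought to 600 μL → factor 600/50 = 12
Step 2: 400 μL + 7.6 mL = 8000 μL total → factor 8000/400 = 20
Step 3: 30 μL + 330 μL = 360 μL total → factor 360/30 = 12
Step 4: 30-fold → factor 30
Dilution factor through tube #4 = 12 × 20 × 12 × 30 = 86400
[tube #4] = 7.50 mM / 86400 = 8.681 × 10^-5 mM = 86.8 nM

86.8 nM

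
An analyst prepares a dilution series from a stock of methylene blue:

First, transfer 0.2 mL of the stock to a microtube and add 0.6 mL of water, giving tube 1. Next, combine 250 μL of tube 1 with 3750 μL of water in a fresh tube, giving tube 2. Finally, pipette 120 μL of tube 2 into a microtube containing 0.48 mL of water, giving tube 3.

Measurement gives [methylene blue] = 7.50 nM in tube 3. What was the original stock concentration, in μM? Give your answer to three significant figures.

Step 1: 0.2 mL + 0.6 mL = 0.8 mL total → factor 0.8/0.2 = 4
Step 2: 250 μL + 3750 μL = 4000 μL total → factor 4000/250 = 16
Step 3: 120 μL + 0.48 mL = 600 μL total → factor 600/120 = 5
Overall dilution factor = 4 × 16 × 5 = 320
Stock = 7.50 nM × 320 = 2400 nM = 2.40 μM

2.40 μM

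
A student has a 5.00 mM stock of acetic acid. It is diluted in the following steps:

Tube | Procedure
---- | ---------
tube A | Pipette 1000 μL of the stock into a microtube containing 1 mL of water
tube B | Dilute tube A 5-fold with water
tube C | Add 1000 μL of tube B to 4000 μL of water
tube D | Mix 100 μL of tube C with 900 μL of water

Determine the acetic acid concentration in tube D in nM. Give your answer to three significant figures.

1.00 × 10^4 nM

Step 1: 1000 μL + 1 mL = 2000 μL total → factor 2000/1000 = 2
Step 2: 5-fold → factor 5
Step 3: 1000 μL + 4000 μL = 5000 μL total → factor 5000/1000 = 5
Step 4: 100 μL + 900 μL = 1000 μL total → factor 1000/100 = 10
Overall dilution factor = 2 × 5 × 5 × 10 = 500
Final = 5.00 mM / 500 = 0.01000 mM = 1.00 × 10^4 nM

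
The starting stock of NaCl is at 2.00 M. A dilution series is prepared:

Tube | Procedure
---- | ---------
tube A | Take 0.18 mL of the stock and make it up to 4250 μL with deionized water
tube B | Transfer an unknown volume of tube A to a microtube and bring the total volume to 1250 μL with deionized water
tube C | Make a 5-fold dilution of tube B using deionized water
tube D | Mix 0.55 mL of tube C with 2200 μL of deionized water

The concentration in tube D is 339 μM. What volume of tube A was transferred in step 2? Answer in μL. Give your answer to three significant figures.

125 μL

Step 1: 0.18 mL brought to 4250 μL → factor 4.25/0.18 = 23.611
Step 2: v brought to 1250 μL → factor = 1250 μL/v
Step 3: 5-fold → factor 5
Step 4: 0.55 mL + 2200 μL = 2.75 mL total → factor 2.75/0.55 = 5
Product of known-step factors = 590.28
Overall factor = 2.00 M / (339 μM) = 5899.7
Step-2 factor = 5899.7 / 590.28 = 9.9948
v = 1250 μL / 9.9948 = 125 μL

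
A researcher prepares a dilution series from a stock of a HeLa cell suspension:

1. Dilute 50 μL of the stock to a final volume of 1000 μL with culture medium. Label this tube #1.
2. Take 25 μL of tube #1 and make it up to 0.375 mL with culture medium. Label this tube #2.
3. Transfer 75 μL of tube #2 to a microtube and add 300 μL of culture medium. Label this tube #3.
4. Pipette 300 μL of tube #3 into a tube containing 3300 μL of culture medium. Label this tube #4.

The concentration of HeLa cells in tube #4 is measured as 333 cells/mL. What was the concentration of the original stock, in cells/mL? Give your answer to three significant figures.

5.99 × 10^6 cells/mL

Step 1: 50 μL brought to 1000 μL → factor 1000/50 = 20
Step 2: 25 μL brought to 0.375 mL → factor 375/25 = 15
Step 3: 75 μL + 300 μL = 375 μL total → factor 375/75 = 5
Step 4: 300 μL + 3300 μL = 3600 μL total → factor 3600/300 = 12
Overall dilution factor = 20 × 15 × 5 × 12 = 18000
Stock = 333 cells/mL × 18000 = 5.99 × 10^6 cells/mL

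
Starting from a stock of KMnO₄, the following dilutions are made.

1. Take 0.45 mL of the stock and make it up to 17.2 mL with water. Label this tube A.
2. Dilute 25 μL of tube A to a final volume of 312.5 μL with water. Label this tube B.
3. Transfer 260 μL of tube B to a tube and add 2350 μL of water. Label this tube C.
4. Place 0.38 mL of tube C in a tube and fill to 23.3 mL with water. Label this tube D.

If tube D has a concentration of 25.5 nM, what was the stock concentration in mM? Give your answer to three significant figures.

7.50 mM

Step 1: 0.45 mL brought to 17.2 mL → factor 17.2/0.45 = 38.222
Step 2: 25 μL brought to 312.5 μL → factor 312.5/25 = 12.5
Step 3: 260 μL + 2350 μL = 2610 μL total → factor 2610/260 = 10.038
Step 4: 0.38 mL brought to 23.3 mL → factor 23.3/0.38 = 61.316
Overall dilution factor = 38.222 × 12.5 × 10.038 × 61.316 = 2.9408 × 10^5
Stock = 25.5 nM × 2.9408 × 10^5 = 7.499 × 10^6 nM = 7.50 mM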